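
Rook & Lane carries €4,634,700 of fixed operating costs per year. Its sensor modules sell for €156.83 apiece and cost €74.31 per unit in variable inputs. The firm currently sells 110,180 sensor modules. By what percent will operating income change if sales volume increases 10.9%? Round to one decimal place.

+22.2%

At 110,180 units, contribution = 110,180 × €82.52 = €9,092,053.60.
EBIT = €9,092,053.60 − €4,634,700 = €4,457,353.60.
So DOL = total CM / EBIT = €9,092,053.60 / €4,457,353.60 = 2.0398.
%ΔEBIT = DOL × %ΔSales = 2.0398 × +10.9% = +22.2%.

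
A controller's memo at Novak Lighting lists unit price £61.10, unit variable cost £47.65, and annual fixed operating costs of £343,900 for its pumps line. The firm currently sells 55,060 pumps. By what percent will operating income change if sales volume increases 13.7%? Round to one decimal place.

+25.6%

At 55,060 units, contribution = 55,060 × £13.45 = £740,557.00.
Operating income = contribution − fixed costs = £740,557.00 − £343,900 = £396,657.00.
Degree of operating leverage = £740,557.00 / £396,657.00 = 1.8670.
So EBIT moves 1.8670 × (+13.7%) = +25.6%.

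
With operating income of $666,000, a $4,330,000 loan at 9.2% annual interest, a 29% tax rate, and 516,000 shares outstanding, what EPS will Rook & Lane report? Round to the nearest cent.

Interest = $398,360.00, so EBT = $666,000 − $398,360.00 = $267,640.00.
After tax at 29%: net income = $267,640.00 × 0.71 = $190,024.40.
EPS = $190,024.40 ÷ 516,000 = $0.37.

$0.37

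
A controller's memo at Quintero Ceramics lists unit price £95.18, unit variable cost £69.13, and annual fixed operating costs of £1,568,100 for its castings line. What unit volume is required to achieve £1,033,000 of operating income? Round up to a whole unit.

99,851 castings

Unit CM = price − variable cost = £95.18 − £69.13 = £26.05.
Required volume = (fixed costs + target profit) ÷ CM = (£1,568,100 + £1,033,000) ÷ £26.05 = 99,850.29, so 99,851 castings.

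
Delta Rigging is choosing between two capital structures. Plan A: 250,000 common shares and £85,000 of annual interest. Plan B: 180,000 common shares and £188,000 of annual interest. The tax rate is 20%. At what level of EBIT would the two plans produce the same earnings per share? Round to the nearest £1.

At indifference, (EBIT − 85,000)(1 − t)/250,000 = (EBIT − 188,000)(1 − t)/180,000.
The (1 − t) factor cancels: (EBIT − 85,000) × 180,000 = (EBIT − 188,000) × 250,000.
EBIT × (250,000 − 180,000) = 188,000 × 250,000 − 85,000 × 180,000 = 31,700,000,000, so EBIT = 31,700,000,000 ÷ 70,000 = 452,857.14.

£452,857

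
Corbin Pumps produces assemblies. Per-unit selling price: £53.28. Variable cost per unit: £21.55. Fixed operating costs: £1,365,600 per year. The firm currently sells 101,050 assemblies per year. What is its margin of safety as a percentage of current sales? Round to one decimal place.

57.4%

Each unit contributes £53.28 − £21.55 = £31.73. Break-even units = £1,365,600 ÷ £31.73 = 43,038.13; break-even revenue = 43,038.13 × £53.28 = £2,293,071.79.
Actual sales revenue = 101,050 × £53.28 = £5,383,944.00.
Margin of safety = (£5,383,944.00 − £2,293,071.79) ÷ £5,383,944.00 = 57.4%.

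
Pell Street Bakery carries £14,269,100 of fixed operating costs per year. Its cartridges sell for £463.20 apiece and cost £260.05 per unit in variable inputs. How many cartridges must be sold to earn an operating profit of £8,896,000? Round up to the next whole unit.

Contribution margin per unit = £463.20 − £260.05 = £203.15.
Units = (FC + target) / CM = (£14,269,100 + £8,896,000) / £203.15 = 114,029.53, so 114,030 cartridges.

114,030 cartridges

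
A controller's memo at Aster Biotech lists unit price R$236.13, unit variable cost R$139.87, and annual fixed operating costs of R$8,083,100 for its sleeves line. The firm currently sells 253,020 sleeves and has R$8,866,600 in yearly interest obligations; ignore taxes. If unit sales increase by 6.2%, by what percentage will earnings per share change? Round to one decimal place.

+20.4%

Total contribution margin = 253,020 × R$96.26 = R$24,355,705.20.
Operating income = contribution − fixed costs = R$24,355,705.20 − R$8,083,100 = R$16,272,605.20.
Interest = R$8,866,600.00, so EBIT − I = R$7,406,005.20.
Degree of combined leverage = contribution ÷ (EBIT − I) = R$24,355,705.20 ÷ R$7,406,005.20 = 3.2886.
EPS therefore changes by 3.2886 × (+6.2%) = +20.4%.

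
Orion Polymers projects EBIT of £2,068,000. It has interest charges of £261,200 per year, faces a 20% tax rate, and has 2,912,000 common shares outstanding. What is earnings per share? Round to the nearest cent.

£0.50

Pre-tax income = £2,068,000 − £261,200.00 = £1,806,800.00.
Net income = £1,806,800.00 × (1 − 0.20) = £1,445,440.00.
EPS = £1,445,440.00 ÷ 2,912,000 = £0.50.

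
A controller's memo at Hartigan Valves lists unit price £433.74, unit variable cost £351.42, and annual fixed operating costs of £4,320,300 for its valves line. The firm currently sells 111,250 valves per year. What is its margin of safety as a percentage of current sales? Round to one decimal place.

52.8%

Contribution margin per unit = £433.74 − £351.42 = £82.32. Break-even units = £4,320,300 ÷ £82.32 = 52,481.78; break-even revenue = 52,481.78 × £433.74 = £22,763,446.57.
Current sales = 111,250 × £433.74 = £48,253,575.00.
Margin of safety = (£48,253,575.00 − £22,763,446.57) ÷ £48,253,575.00 = 52.8%.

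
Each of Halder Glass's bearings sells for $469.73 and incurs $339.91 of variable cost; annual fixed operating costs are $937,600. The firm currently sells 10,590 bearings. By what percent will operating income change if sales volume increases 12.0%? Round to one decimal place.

+37.7%

Contribution at this volume is 10,590 × $129.82 = $1,374,793.80.
EBIT = $1,374,793.80 − $937,600 = $437,193.80.
Degree of operating leverage = $1,374,793.80 / $437,193.80 = 3.1446.
Operating income changes by 3.1446 × +12.0% = +37.7%.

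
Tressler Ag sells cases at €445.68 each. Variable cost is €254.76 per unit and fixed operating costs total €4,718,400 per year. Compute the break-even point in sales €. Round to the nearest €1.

€11,014,543

Contribution margin per unit = €445.68 − €254.76 = €190.92, a CM ratio of €190.92 ÷ €445.68 = 0.4284.
Break-even revenue = fixed costs × price ÷ CM = €4,718,400 × €445.68 ÷ €190.92 = €11,014,543.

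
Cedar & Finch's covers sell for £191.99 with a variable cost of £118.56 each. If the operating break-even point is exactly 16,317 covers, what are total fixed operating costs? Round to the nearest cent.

Each unit contributes £191.99 − £118.56 = £73.43.
Fixed costs = break-even units × CM = 16,317 × £73.43 = £1,198,157.31.

£1,198,157.31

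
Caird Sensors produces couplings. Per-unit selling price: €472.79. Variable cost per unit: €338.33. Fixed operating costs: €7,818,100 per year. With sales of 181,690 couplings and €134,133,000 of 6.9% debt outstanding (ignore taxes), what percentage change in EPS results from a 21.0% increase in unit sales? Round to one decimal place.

Contribution at this volume is 181,690 × €134.46 = €24,430,037.40.
Operating income = contribution − fixed costs = €24,430,037.40 − €7,818,100 = €16,611,937.40.
After interest of €9,255,177.00, pre-tax earnings = €7,356,760.40.
Degree of combined leverage = contribution ÷ (EBIT − I) = €24,430,037.40 ÷ €7,356,760.40 = 3.3208.
%ΔEPS = DCL × %ΔSales = 3.3208 × +21.0% = +69.7%.

+69.7%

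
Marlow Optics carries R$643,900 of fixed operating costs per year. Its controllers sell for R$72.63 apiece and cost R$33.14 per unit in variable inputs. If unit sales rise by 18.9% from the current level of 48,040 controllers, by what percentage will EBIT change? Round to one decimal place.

+28.6%

At 48,040 units, contribution = 48,040 × R$39.49 = R$1,897,099.60.
EBIT = R$1,897,099.60 − R$643,900 = R$1,253,199.60.
So DOL = total CM / EBIT = R$1,897,099.60 / R$1,253,199.60 = 1.5138.
Operating income changes by 1.5138 × +18.9% = +28.6%.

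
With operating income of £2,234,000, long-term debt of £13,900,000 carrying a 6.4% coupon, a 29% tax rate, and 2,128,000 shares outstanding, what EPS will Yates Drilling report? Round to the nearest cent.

Pre-tax income = £2,234,000 − £889,600.00 = £1,344,400.00.
After tax at 29%: net income = £1,344,400.00 × 0.71 = £954,524.00.
EPS = £954,524.00 ÷ 2,128,000 = £0.45.

£0.45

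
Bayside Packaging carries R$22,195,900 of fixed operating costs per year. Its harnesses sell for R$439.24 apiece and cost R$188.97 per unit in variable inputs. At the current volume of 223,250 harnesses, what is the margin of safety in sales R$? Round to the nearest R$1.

Unit CM = price − variable cost = R$439.24 − R$188.97 = R$250.27. Break-even units = R$22,195,900 ÷ R$250.27 = 88,687.82; break-even revenue = 88,687.82 × R$439.24 = R$38,955,236.81.
Actual sales revenue = 223,250 × R$439.24 = R$98,060,330.00.
Margin of safety = R$98,060,330.00 − R$38,955,236.81 = R$59,105,093.

R$59,105,093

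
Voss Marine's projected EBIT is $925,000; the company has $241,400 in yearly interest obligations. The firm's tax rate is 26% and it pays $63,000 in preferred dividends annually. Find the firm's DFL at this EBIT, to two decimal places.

1.55

Annual interest charges come to $241,400.00.
Pre-tax preferred-dividend burden = $63,000 ÷ (1 − 0.26) = $85,135.14.
DFL = EBIT ÷ [EBIT − I − D_p/(1−t)] = $925,000 ÷ [$925,000 − $241,400.00 − $85,135.14] = $925,000 ÷ $598,464.86 = 1.5456.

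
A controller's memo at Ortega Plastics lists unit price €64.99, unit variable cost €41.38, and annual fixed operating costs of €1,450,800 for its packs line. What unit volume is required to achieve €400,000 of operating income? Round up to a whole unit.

Unit CM = price − variable cost = €64.99 − €41.38 = €23.61.
Need Q such that Q × €23.61 − €1,450,800 = €400,000, i.e. Q = €1,850,800 / €23.61 = 78,390.51 → 78,391.

78,391 packs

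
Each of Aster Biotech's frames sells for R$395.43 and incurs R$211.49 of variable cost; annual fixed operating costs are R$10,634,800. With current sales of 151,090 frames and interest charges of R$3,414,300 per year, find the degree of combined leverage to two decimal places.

At 151,090 units, contribution = 151,090 × R$183.94 = R$27,791,494.60.
Subtracting fixed costs: EBIT = R$27,791,494.60 − R$10,634,800 = R$17,156,694.60. Interest = R$3,414,300.00.
DOL = R$27,791,494.60 ÷ R$17,156,694.60 = 1.6199; DFL = R$17,156,694.60 ÷ R$13,742,394.60 = 1.2485.
Combined leverage = 1.6199 × 1.2485 = 2.0224.

2.02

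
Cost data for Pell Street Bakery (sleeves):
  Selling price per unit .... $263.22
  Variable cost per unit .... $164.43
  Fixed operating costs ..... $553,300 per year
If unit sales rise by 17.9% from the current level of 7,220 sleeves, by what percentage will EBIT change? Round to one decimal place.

Total contribution margin = 7,220 × $98.79 = $713,263.80.
Operating income = contribution − fixed costs = $713,263.80 − $553,300 = $159,963.80.
DOL = contribution ÷ EBIT = $713,263.80 ÷ $159,963.80 = 4.4589.
So EBIT moves 4.4589 × (+17.9%) = +79.8%.

+79.8%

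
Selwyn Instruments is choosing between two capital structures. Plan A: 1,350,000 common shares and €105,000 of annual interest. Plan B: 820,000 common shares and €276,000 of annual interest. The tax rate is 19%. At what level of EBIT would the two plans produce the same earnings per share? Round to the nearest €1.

Set EPS_A = EPS_B: (EBIT − €105,000)(1 − 0.19) ÷ 1,350,000 = (EBIT − €276,000)(1 − 0.19) ÷ 820,000.
The (1 − t) factor cancels: (EBIT − 105,000) × 820,000 = (EBIT − 276,000) × 1,350,000.
EBIT × (1,350,000 − 820,000) = 276,000 × 1,350,000 − 105,000 × 820,000 = 286,500,000,000, so EBIT = 286,500,000,000 ÷ 530,000 = 540,566.04.

€540,566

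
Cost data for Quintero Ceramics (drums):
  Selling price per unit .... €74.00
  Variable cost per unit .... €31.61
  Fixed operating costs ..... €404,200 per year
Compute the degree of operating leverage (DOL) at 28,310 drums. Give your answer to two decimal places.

1.51

Total contribution margin = 28,310 × €42.39 = €1,200,060.90.
Subtracting fixed costs: EBIT = €1,200,060.90 − €404,200 = €795,860.90.
So DOL = total CM / EBIT = €1,200,060.90 / €795,860.90 = 1.5079.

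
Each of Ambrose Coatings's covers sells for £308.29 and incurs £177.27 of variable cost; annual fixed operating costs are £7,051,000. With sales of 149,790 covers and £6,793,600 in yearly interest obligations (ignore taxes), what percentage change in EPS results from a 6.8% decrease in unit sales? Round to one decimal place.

At 149,790 units, contribution = 149,790 × £131.02 = £19,625,485.80.
EBIT = £19,625,485.80 − £7,051,000 = £12,574,485.80.
After interest of £6,793,600.00, pre-tax earnings = £5,780,885.80.
Degree of combined leverage = contribution ÷ (EBIT − I) = £19,625,485.80 ÷ £5,780,885.80 = 3.3949.
%ΔEPS = DCL × %ΔSales = 3.3949 × -6.8% = -23.1%.

-23.1%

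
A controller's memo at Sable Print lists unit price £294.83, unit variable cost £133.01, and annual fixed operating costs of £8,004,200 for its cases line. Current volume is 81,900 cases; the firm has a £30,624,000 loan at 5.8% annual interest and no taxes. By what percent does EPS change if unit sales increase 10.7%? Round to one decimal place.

At 81,900 units, contribution = 81,900 × £161.82 = £13,253,058.00.
Subtracting fixed costs: EBIT = £13,253,058.00 − £8,004,200 = £5,248,858.00.
After interest of £1,776,192.00, pre-tax earnings = £3,472,666.00.
DCL = total CM / (EBIT − I) = £13,253,058.00 / £3,472,666.00 = 3.8164.
EPS therefore changes by 3.8164 × (+10.7%) = +40.8%.

+40.8%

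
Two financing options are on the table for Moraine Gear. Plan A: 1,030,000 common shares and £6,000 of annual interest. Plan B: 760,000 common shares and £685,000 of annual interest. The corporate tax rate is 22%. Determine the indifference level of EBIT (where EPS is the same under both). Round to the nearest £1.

£2,596,259

Set EPS_A = EPS_B: (EBIT − £6,000)(1 − 0.22) ÷ 1,030,000 = (EBIT − £685,000)(1 − 0.22) ÷ 760,000.
Cancelling (1 − t) and cross-multiplying: 760,000·(EBIT − 6,000) = 1,030,000·(EBIT − 685,000).
EBIT × (1,030,000 − 760,000) = 685,000 × 1,030,000 − 6,000 × 760,000 = 700,990,000,000, so EBIT = 700,990,000,000 ÷ 270,000 = 2,596,259.26.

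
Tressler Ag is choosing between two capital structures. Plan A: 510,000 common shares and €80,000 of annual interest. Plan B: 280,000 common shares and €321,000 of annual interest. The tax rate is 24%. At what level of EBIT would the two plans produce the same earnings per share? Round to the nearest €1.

Set EPS_A = EPS_B: (EBIT − €80,000)(1 − 0.24) ÷ 510,000 = (EBIT − €321,000)(1 − 0.24) ÷ 280,000.
The (1 − t) factor cancels: (EBIT − 80,000) × 280,000 = (EBIT − 321,000) × 510,000.
Solving, EBIT = (321,000·510,000 − 80,000·280,000) / (510,000 − 280,000) = 141,310,000,000 / 230,000 = 614,391.30.

€614,391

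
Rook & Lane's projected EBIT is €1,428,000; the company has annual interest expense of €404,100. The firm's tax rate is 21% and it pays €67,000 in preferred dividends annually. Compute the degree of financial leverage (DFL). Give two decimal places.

Interest = €404,100.00.
Preferred dividends grossed up pre-tax: €67,000 / (1 − 0.21) = €84,810.13.
DFL = EBIT ÷ [EBIT − I − D_p/(1−t)] = €1,428,000 ÷ [€1,428,000 − €404,100.00 − €84,810.13] = €1,428,000 ÷ €939,089.87 = 1.5206.

1.52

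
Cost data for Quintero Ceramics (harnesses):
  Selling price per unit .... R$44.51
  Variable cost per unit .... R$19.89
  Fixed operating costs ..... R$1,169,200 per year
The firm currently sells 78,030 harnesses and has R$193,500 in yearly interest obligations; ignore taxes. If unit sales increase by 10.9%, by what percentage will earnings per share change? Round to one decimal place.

+37.5%

Total contribution margin = 78,030 × R$24.62 = R$1,921,098.60.
Subtracting fixed costs: EBIT = R$1,921,098.60 − R$1,169,200 = R$751,898.60.
Interest = R$193,500.00, so EBIT − I = R$558,398.60.
Degree of combined leverage = contribution ÷ (EBIT − I) = R$1,921,098.60 ÷ R$558,398.60 = 3.4404.
%ΔEPS = DCL × %ΔSales = 3.4404 × +10.9% = +37.5%.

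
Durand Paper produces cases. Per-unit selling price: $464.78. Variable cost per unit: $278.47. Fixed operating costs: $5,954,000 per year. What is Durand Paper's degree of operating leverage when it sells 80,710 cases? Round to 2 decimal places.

1.66

Contribution at this volume is 80,710 × $186.31 = $15,037,080.10.
EBIT = $15,037,080.10 − $5,954,000 = $9,083,080.10.
So DOL = total CM / EBIT = $15,037,080.10 / $9,083,080.10 = 1.6555.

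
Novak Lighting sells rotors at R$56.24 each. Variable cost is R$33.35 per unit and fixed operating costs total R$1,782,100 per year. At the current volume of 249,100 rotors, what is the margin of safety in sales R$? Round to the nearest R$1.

Each unit contributes R$56.24 − R$33.35 = R$22.89. Break-even units = R$1,782,100 ÷ R$22.89 = 77,854.96; break-even revenue = 77,854.96 × R$56.24 = R$4,378,562.87.
Actual sales revenue = 249,100 × R$56.24 = R$14,009,384.00.
Margin of safety = R$14,009,384.00 − R$4,378,562.87 = R$9,630,821.

R$9,630,821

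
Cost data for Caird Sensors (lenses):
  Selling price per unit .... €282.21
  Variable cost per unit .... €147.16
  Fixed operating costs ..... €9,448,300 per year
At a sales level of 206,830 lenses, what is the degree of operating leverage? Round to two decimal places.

1.51

At 206,830 units, contribution = 206,830 × €135.05 = €27,932,391.50.
Subtracting fixed costs: EBIT = €27,932,391.50 − €9,448,300 = €18,484,091.50.
Degree of operating leverage = €27,932,391.50 / €18,484,091.50 = 1.5112.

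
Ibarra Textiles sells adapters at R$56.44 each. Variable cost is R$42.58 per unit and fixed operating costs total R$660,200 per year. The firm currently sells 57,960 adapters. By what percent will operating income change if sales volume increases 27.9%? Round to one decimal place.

At 57,960 units, contribution = 57,960 × R$13.86 = R$803,325.60.
Operating income = contribution − fixed costs = R$803,325.60 − R$660,200 = R$143,125.60.
So DOL = total CM / EBIT = R$803,325.60 / R$143,125.60 = 5.6127.
Operating income changes by 5.6127 × +27.9% = +156.6%.

+156.6%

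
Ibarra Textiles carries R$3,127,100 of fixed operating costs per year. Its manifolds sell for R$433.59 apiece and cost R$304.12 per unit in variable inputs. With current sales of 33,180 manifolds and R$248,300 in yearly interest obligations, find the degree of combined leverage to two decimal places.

At 33,180 units, contribution = 33,180 × R$129.47 = R$4,295,814.60.
Subtracting fixed costs: EBIT = R$4,295,814.60 − R$3,127,100 = R$1,168,714.60. Interest = R$248,300.00, so EBIT − I = R$920,414.60.
Degree of total leverage = total CM / (EBIT − interest) = R$4,295,814.60 / R$920,414.60 = 4.6673.

4.67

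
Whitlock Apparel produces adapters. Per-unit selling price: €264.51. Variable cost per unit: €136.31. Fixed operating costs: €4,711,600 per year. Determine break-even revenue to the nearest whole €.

€9,721,258

Contribution margin per unit = €264.51 − €136.31 = €128.20, a CM ratio of €128.20 ÷ €264.51 = 0.4847.
Break-even revenue = fixed costs × price ÷ CM = €4,711,600 × €264.51 ÷ €128.20 = €9,721,258.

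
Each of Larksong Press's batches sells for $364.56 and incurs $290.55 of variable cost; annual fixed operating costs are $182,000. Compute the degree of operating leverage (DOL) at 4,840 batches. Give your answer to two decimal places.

2.03

Contribution at this volume is 4,840 × $74.01 = $358,208.40.
Operating income = contribution − fixed costs = $358,208.40 − $182,000 = $176,208.40.
Degree of operating leverage = $358,208.40 / $176,208.40 = 2.0329.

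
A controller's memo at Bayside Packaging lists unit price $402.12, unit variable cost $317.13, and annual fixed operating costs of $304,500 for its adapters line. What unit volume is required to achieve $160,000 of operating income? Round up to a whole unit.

Unit CM = price − variable cost = $402.12 − $317.13 = $84.99.
Required volume = (fixed costs + target profit) ÷ CM = ($304,500 + $160,000) ÷ $84.99 = 5,465.35, so 5,466 adapters.

5,466 adapters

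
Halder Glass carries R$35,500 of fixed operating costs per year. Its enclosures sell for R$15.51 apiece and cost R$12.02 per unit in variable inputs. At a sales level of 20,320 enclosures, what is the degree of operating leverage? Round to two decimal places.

2.00

Total contribution margin = 20,320 × R$3.49 = R$70,916.80.
EBIT = R$70,916.80 − R$35,500 = R$35,416.80.
So DOL = total CM / EBIT = R$70,916.80 / R$35,416.80 = 2.0023.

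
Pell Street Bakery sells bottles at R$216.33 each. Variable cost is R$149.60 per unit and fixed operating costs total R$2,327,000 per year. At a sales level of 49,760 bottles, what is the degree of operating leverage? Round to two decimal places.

3.34

At 49,760 units, contribution = 49,760 × R$66.73 = R$3,320,484.80.
Subtracting fixed costs: EBIT = R$3,320,484.80 − R$2,327,000 = R$993,484.80.
DOL = contribution ÷ EBIT = R$3,320,484.80 ÷ R$993,484.80 = 3.3423.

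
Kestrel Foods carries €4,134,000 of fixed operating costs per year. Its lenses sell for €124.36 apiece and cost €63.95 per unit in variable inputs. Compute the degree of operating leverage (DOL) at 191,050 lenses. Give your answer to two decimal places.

1.56

Total contribution margin = 191,050 × €60.41 = €11,541,330.50.
EBIT = €11,541,330.50 − €4,134,000 = €7,407,330.50.
So DOL = total CM / EBIT = €11,541,330.50 / €7,407,330.50 = 1.5581.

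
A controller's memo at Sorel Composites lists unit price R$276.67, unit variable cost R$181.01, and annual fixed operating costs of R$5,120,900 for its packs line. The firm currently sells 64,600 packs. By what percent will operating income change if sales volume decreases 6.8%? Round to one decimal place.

Total contribution margin = 64,600 × R$95.66 = R$6,179,636.00.
Operating income = contribution − fixed costs = R$6,179,636.00 − R$5,120,900 = R$1,058,736.00.
DOL = contribution ÷ EBIT = R$6,179,636.00 ÷ R$1,058,736.00 = 5.8368.
%ΔEBIT = DOL × %ΔSales = 5.8368 × -6.8% = -39.7%.

-39.7%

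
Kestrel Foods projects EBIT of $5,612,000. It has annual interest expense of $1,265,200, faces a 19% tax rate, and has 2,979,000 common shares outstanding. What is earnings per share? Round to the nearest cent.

Pre-tax income = $5,612,000 − $1,265,200.00 = $4,346,800.00.
Net income = $4,346,800.00 × (1 − 0.19) = $3,520,908.00.
Per share: $3,520,908.00 / 2,979,000 shares = $1.18.

$1.18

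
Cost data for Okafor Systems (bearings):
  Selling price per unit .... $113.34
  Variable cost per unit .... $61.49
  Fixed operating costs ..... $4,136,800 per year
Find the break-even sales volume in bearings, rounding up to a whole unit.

Each unit contributes $113.34 − $61.49 = $51.85.
Units to break even: $4,136,800 ÷ $51.85 = 79,783.99, rounded up to 79,784.

79,784 bearings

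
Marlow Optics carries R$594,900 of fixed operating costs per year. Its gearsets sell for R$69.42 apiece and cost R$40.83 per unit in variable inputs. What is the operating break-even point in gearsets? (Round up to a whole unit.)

20,808 gearsets

Contribution margin per unit = R$69.42 − R$40.83 = R$28.59.
Break-even volume = fixed costs ÷ CM per unit = R$594,900 ÷ R$28.59 = 20,807.97, so 20,808 gearsets.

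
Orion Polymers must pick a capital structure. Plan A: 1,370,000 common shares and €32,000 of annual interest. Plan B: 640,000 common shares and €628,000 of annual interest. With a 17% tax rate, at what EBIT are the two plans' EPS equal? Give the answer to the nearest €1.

€1,150,521

At indifference, (EBIT − 32,000)(1 − t)/1,370,000 = (EBIT − 628,000)(1 − t)/640,000.
Cancelling (1 − t) and cross-multiplying: 640,000·(EBIT − 32,000) = 1,370,000·(EBIT − 628,000).
EBIT × (1,370,000 − 640,000) = 628,000 × 1,370,000 − 32,000 × 640,000 = 839,880,000,000, so EBIT = 839,880,000,000 ÷ 730,000 = 1,150,520.55.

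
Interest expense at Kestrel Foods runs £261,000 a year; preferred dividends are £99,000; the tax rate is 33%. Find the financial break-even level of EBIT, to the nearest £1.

£408,761

Grossing the preferred dividend up to pre-tax terms: £99,000 / (1 − 0.33) = £147,761.19.
Financial break-even EBIT = interest + D_p ÷ (1 − t) = £261,000 + £147,761.19 = £408,761.19.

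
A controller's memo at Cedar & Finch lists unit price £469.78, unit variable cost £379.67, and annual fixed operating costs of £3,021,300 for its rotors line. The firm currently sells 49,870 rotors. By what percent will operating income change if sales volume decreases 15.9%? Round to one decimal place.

-48.5%

Contribution at this volume is 49,870 × £90.11 = £4,493,785.70.
EBIT = £4,493,785.70 − £3,021,300 = £1,472,485.70.
DOL = contribution ÷ EBIT = £4,493,785.70 ÷ £1,472,485.70 = 3.0518.
%ΔEBIT = DOL × %ΔSales = 3.0518 × -15.9% = -48.5%.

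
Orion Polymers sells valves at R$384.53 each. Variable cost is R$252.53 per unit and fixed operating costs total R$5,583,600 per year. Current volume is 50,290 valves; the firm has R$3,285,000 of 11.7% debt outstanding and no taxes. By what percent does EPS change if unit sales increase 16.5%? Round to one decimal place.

Contribution at this volume is 50,290 × R$132.00 = R$6,638,280.00.
Subtracting fixed costs: EBIT = R$6,638,280.00 − R$5,583,600 = R$1,054,680.00.
Interest = R$384,345.00, so EBIT − I = R$670,335.00.
DCL = total CM / (EBIT − I) = R$6,638,280.00 / R$670,335.00 = 9.9029.
%ΔEPS = DCL × %ΔSales = 9.9029 × +16.5% = +163.4%.

+163.4%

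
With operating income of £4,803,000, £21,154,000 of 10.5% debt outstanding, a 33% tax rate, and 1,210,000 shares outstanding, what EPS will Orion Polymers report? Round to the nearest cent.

Pre-tax income = £4,803,000 − £2,221,170.00 = £2,581,830.00.
Net income = £2,581,830.00 × (1 − 0.33) = £1,729,826.10.
Per share: £1,729,826.10 / 1,210,000 shares = £1.43.

£1.43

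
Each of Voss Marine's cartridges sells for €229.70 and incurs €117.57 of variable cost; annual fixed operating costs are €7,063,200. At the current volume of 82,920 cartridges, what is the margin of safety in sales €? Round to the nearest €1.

Contribution margin per unit = €229.70 − €117.57 = €112.13. Break-even units = €7,063,200 ÷ €112.13 = 62,991.17; break-even revenue = 62,991.17 × €229.70 = €14,469,071.97.
Current sales = 82,920 × €229.70 = €19,046,724.00.
Margin of safety = €19,046,724.00 − €14,469,071.97 = €4,577,652.

€4,577,652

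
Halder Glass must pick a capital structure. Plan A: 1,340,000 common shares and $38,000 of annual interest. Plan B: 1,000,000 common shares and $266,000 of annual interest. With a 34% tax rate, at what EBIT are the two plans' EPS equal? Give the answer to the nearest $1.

$936,588

At indifference, (EBIT − 38,000)(1 − t)/1,340,000 = (EBIT − 266,000)(1 − t)/1,000,000.
The (1 − t) factor cancels: (EBIT − 38,000) × 1,000,000 = (EBIT − 266,000) × 1,340,000.
Solving, EBIT = (266,000·1,340,000 − 38,000·1,000,000) / (1,340,000 − 1,000,000) = 318,440,000,000 / 340,000 = 936,588.24.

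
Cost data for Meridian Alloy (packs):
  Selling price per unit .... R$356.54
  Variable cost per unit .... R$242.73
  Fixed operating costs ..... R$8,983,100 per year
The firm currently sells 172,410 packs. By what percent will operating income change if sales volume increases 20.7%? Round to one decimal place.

+38.2%

At 172,410 units, contribution = 172,410 × R$113.81 = R$19,621,982.10.
Operating income = contribution − fixed costs = R$19,621,982.10 − R$8,983,100 = R$10,638,882.10.
DOL = contribution ÷ EBIT = R$19,621,982.10 ÷ R$10,638,882.10 = 1.8444.
Operating income changes by 1.8444 × +20.7% = +38.2%.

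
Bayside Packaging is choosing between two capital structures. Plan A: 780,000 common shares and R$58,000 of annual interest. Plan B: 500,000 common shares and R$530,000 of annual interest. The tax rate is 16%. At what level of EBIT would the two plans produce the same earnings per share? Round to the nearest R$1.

At indifference, (EBIT − 58,000)(1 − t)/780,000 = (EBIT − 530,000)(1 − t)/500,000.
The (1 − t) factor cancels: (EBIT − 58,000) × 500,000 = (EBIT − 530,000) × 780,000.
Solving, EBIT = (530,000·780,000 − 58,000·500,000) / (780,000 − 500,000) = 384,400,000,000 / 280,000 = 1,372,857.14.

R$1,372,857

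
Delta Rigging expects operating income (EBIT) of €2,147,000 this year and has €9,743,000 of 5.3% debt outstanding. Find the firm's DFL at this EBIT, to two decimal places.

Interest = €516,379.00.
Degree of financial leverage = EBIT / (EBIT − interest) = €2,147,000 / €1,630,621.00 = 1.3167.

1.32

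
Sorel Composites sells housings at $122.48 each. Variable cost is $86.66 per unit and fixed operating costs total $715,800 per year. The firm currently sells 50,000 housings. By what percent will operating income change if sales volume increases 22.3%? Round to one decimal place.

+37.1%

Contribution at this volume is 50,000 × $35.82 = $1,791,000.00.
Subtracting fixed costs: EBIT = $1,791,000.00 − $715,800 = $1,075,200.00.
So DOL = total CM / EBIT = $1,791,000.00 / $1,075,200.00 = 1.6657.
%ΔEBIT = DOL × %ΔSales = 1.6657 × +22.3% = +37.1%.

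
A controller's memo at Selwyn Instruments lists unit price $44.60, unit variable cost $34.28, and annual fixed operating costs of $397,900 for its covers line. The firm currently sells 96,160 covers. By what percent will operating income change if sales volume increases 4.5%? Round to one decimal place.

Total contribution margin = 96,160 × $10.32 = $992,371.20.
EBIT = $992,371.20 − $397,900 = $594,471.20.
Degree of operating leverage = $992,371.20 / $594,471.20 = 1.6693.
%ΔEBIT = DOL × %ΔSales = 1.6693 × +4.5% = +7.5%.

+7.5%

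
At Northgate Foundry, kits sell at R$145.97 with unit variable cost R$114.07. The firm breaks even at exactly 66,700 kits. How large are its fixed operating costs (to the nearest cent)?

Unit CM = price − variable cost = R$145.97 − R$114.07 = R$31.90.
Fixed costs = break-even units × CM = 66,700 × R$31.90 = R$2,127,730.00.

R$2,127,730.00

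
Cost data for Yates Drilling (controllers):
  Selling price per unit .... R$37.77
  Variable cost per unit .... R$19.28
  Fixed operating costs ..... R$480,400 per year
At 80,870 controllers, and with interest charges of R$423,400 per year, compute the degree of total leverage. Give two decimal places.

2.53

At 80,870 units, contribution = 80,870 × R$18.49 = R$1,495,286.30.
EBIT = R$1,495,286.30 − R$480,400 = R$1,014,886.30. Interest = R$423,400.00.
DOL = R$1,495,286.30 ÷ R$1,014,886.30 = 1.4734; DFL = R$1,014,886.30 ÷ R$591,486.30 = 1.7158.
DCL = DOL × DFL = 1.4734 × 1.7158 = 2.5281.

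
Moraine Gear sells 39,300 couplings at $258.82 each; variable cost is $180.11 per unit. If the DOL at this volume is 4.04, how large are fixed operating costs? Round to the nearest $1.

$2,327,634

At 39,300 units, contribution = 39,300 × $78.71 = $3,093,303.00.
DOL = contribution / EBIT, so EBIT = $3,093,303.00 / 4.04 = $765,669.06.
And FC = contribution − EBIT = $3,093,303.00 − $765,669.06 = $2,327,634.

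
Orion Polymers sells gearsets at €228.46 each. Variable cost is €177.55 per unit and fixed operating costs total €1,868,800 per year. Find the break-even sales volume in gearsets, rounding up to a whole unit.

Unit CM = price − variable cost = €228.46 − €177.55 = €50.91.
Break-even volume = fixed costs ÷ CM per unit = €1,868,800 ÷ €50.91 = 36,707.92, so 36,708 gearsets.

36,708 gearsets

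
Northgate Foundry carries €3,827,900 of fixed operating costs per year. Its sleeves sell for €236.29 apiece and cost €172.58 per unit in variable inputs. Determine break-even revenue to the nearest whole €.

€14,197,057

Contribution margin per unit = €236.29 − €172.58 = €63.71, a CM ratio of €63.71 ÷ €236.29 = 0.2696.
Break-even sales = FC ÷ CM ratio = €3,827,900 × €236.29 / €63.71 = €14,197,057.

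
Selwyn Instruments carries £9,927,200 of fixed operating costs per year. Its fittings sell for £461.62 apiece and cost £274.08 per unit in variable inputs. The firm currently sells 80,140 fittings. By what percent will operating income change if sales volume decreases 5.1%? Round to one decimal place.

-15.0%

Contribution at this volume is 80,140 × £187.54 = £15,029,455.60.
EBIT = £15,029,455.60 − £9,927,200 = £5,102,255.60.
Degree of operating leverage = £15,029,455.60 / £5,102,255.60 = 2.9456.
Operating income changes by 2.9456 × -5.1% = -15.0%.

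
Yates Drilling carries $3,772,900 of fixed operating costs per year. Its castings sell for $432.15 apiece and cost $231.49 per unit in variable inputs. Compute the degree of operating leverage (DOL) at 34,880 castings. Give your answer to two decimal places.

2.17

Total contribution margin = 34,880 × $200.66 = $6,999,020.80.
Subtracting fixed costs: EBIT = $6,999,020.80 − $3,772,900 = $3,226,120.80.
DOL = contribution ÷ EBIT = $6,999,020.80 ÷ $3,226,120.80 = 2.1695.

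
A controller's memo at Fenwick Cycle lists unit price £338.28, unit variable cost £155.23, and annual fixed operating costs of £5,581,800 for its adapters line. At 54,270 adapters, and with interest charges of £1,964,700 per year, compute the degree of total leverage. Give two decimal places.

Contribution at this volume is 54,270 × £183.05 = £9,934,123.50.
Subtracting fixed costs: EBIT = £9,934,123.50 − £5,581,800 = £4,352,323.50. Interest = £1,964,700.00.
DOL = £9,934,123.50 ÷ £4,352,323.50 = 2.2825; DFL = £4,352,323.50 ÷ £2,387,623.50 = 1.8229.
DCL = DOL × DFL = 2.2825 × 1.8229 = 4.1608.

4.16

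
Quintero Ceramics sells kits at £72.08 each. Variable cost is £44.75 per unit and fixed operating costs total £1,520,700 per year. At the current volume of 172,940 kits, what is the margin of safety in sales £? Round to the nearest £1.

Each unit contributes £72.08 − £44.75 = £27.33. Break-even units = £1,520,700 ÷ £27.33 = 55,642.15; break-even revenue = 55,642.15 × £72.08 = £4,010,686.28.
Current sales = 172,940 × £72.08 = £12,465,515.20.
Margin of safety = £12,465,515.20 − £4,010,686.28 = £8,454,829.

£8,454,829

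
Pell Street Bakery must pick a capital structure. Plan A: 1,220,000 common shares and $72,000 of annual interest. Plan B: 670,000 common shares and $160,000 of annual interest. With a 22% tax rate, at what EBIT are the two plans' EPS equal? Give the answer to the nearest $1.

Set EPS_A = EPS_B: (EBIT − $72,000)(1 − 0.22) ÷ 1,220,000 = (EBIT − $160,000)(1 − 0.22) ÷ 670,000.
The (1 − t) factor cancels: (EBIT − 72,000) × 670,000 = (EBIT − 160,000) × 1,220,000.
Solving, EBIT = (160,000·1,220,000 − 72,000·670,000) / (1,220,000 − 670,000) = 146,960,000,000 / 550,000 = 267,200.00.

$267,200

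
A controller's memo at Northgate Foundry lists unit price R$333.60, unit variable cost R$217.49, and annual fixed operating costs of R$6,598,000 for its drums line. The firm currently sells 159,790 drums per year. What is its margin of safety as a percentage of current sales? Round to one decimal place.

64.4%

Each unit contributes R$333.60 − R$217.49 = R$116.11. Break-even units = R$6,598,000 ÷ R$116.11 = 56,825.42; break-even revenue = 56,825.42 × R$333.60 = R$18,956,961.50.
Actual sales revenue = 159,790 × R$333.60 = R$53,305,944.00.
Margin of safety = (R$53,305,944.00 − R$18,956,961.50) ÷ R$53,305,944.00 = 64.4%.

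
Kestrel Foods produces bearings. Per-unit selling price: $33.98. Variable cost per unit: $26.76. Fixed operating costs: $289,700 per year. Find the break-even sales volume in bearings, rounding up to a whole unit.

40,125 bearings

Each unit contributes $33.98 − $26.76 = $7.22.
Units to break even: $289,700 ÷ $7.22 = 40,124.65, rounded up to 40,125.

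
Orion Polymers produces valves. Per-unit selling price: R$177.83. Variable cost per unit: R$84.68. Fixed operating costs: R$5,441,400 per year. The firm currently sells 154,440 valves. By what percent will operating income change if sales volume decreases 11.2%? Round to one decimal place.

At 154,440 units, contribution = 154,440 × R$93.15 = R$14,386,086.00.
Operating income = contribution − fixed costs = R$14,386,086.00 − R$5,441,400 = R$8,944,686.00.
Degree of operating leverage = R$14,386,086.00 / R$8,944,686.00 = 1.6083.
So EBIT moves 1.6083 × (-11.2%) = -18.0%.

-18.0%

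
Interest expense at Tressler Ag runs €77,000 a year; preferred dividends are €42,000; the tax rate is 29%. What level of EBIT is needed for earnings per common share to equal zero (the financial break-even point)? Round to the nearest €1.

€136,155

Preferred dividends are paid after tax, so their pre-tax equivalent is €42,000 ÷ (1 − 0.29) = €59,154.93.
EPS = 0 when EBIT covers interest plus the pre-tax preferred burden: €77,000 + €59,154.93 = €136,154.93.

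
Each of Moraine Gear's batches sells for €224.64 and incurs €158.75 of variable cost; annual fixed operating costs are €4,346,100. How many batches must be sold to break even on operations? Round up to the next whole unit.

Unit CM = price − variable cost = €224.64 − €158.75 = €65.89.
Break-even Q = €4,346,100 / €65.89 = 65,959.93 → 65,960 batches.

65,960 batches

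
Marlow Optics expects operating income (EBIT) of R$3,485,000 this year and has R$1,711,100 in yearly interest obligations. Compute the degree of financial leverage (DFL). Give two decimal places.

1.96

Interest = R$1,711,100.00.
Degree of financial leverage = EBIT / (EBIT − interest) = R$3,485,000 / R$1,773,900.00 = 1.9646.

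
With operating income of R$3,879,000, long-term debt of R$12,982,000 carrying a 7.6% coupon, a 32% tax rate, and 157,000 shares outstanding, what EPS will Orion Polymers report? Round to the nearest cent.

R$12.53

Interest = R$986,632.00, so EBT = R$3,879,000 − R$986,632.00 = R$2,892,368.00.
Net income = R$2,892,368.00 × (1 − 0.32) = R$1,966,810.24.
Per share: R$1,966,810.24 / 157,000 shares = R$12.53.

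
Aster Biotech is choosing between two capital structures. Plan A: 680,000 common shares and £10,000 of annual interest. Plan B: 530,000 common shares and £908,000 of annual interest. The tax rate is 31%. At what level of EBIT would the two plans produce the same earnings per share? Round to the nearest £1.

£4,080,933

At indifference, (EBIT − 10,000)(1 − t)/680,000 = (EBIT − 908,000)(1 − t)/530,000.
The (1 − t) factor cancels: (EBIT − 10,000) × 530,000 = (EBIT − 908,000) × 680,000.
Solving, EBIT = (908,000·680,000 − 10,000·530,000) / (680,000 − 530,000) = 612,140,000,000 / 150,000 = 4,080,933.33.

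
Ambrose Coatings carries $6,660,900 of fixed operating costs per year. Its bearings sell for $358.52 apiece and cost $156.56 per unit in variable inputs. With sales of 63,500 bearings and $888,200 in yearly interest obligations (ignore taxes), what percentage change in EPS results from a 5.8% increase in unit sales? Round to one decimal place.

+14.1%

Contribution at this volume is 63,500 × $201.96 = $12,824,460.00.
Subtracting fixed costs: EBIT = $12,824,460.00 − $6,660,900 = $6,163,560.00.
Interest = $888,200.00, so EBIT − I = $5,275,360.00.
DCL = total CM / (EBIT − I) = $12,824,460.00 / $5,275,360.00 = 2.4310.
%ΔEPS = DCL × %ΔSales = 2.4310 × +5.8% = +14.1%.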